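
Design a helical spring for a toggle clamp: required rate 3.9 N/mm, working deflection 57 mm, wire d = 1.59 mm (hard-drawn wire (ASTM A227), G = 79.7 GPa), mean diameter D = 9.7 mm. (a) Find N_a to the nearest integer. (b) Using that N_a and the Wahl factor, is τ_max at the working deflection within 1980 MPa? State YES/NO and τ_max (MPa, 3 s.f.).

N_a = Gd⁴/(8D³k) = (79.7×10³)(1.59⁴)/(8·9.7³·3.9) = 17.89 → N_a = 18
Actual rate k = Gd⁴/(8D³·18) = 3.8759 N/mm
Working load F = kδ = 3.8759·57 = 220.92 N
C = 9.7/1.59 = 6.1006; K_W = (4C−1)/(4C−4)+0.615/C = 1.2478
τ_max = K_W·8FD/(πd³) = 1.2478·1357.6 = 1694.1 MPa
τ_max ≤ 1980 MPa → acceptable

(a) 18 coils; (b) YES, τ_max = 1690 MPa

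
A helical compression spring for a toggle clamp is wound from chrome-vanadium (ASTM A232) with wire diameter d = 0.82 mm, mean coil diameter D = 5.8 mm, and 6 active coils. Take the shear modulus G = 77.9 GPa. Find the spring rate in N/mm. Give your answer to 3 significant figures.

3.76 N/mm

k = Gd⁴/(8D³N_a) = (77.9×10³ × 0.82⁴) / (8 × 5.8³ × 6)
  = 35220.3 / 9365.38 = 3.7607 N/mm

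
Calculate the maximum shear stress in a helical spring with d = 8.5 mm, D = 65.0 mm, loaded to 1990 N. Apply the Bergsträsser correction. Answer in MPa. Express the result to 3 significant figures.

634 MPa

Spring index C = D/d = 65.0/8.5 = 7.6471
K_B = (4C+2)/(4C−3) = 32.588/27.588 = 1.1812
τ₀ = 8FD/(πd³) = 8·1990·65.0/(π·8.5³) = 1.0348e+06/1929.3 = 536.35 MPa
τ_max = K·τ₀ = 1.1812 × 536.35 = 633.56 MPa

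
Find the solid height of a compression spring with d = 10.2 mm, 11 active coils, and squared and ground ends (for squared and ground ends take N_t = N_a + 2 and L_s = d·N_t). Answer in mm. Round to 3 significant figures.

133 mm

squared and ground ends: N_t = N_a + 2 = 11 + 2 = 13
L_s = d·N_t = 10.2 × 13 = 132.6 mm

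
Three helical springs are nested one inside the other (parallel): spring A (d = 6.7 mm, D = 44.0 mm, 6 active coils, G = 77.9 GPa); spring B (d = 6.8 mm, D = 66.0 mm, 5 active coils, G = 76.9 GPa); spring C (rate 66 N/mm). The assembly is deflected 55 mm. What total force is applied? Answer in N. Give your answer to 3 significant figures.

k_A = Gd⁴/(8D³N_a) = (77.9×10³)(6.7⁴)/(8·44.0³·6) = 38.392 N/mm
k_B = Gd⁴/(8D³N_a) = (76.9×10³)(6.8⁴)/(8·66.0³·5) = 14.298 N/mm
Parallel: k_eq = 38.392 + 14.298 + 66 = 118.69 N/mm
F = k_eq·δ = 118.69·55 = 6527.9 N

6530 N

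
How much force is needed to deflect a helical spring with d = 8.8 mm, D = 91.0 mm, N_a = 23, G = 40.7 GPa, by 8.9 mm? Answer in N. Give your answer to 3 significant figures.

15.7 N

k = Gd⁴/(8D³N_a) = (40.7×10³)(8.8⁴)/(8·91.0³·23) = 1.7603 N/mm
F = k·δ = 1.7603 × 8.9 = 15.667 N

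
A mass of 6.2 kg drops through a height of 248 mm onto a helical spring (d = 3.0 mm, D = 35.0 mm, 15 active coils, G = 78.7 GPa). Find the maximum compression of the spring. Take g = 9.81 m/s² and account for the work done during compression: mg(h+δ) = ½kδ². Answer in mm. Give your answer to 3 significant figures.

k = Gd⁴/(8D³N_a) = (78.7×10³)(3.0⁴)/(8·35.0³·15) = 1.239 N/mm
W = mg = 6.2 × 9.81 = 60.822 N
½kδ² − Wδ − Wh = 0 → δ = (W + √(W² + 2kWh))/k
δ = (60.822 + √(3699.3 + 37378.1))/1.239 = (60.822 + 202.68)/1.239 = 212.67 mm

213 mm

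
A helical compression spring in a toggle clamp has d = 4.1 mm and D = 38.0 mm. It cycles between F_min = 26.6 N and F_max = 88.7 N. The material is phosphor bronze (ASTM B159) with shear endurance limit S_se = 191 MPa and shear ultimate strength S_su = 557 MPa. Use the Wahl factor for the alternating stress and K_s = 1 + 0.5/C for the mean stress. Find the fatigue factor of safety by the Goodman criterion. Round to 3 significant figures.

2.40

C = D/d = 38.0/4.1 = 9.2683; K_W = (4C−1)/(4C−4)+0.615/C = 1.1571; K_s = 1+0.5/C = 1.0539
F_a = (F_max−F_min)/2 = 31.05 N; F_m = (F_max+F_min)/2 = 57.65 N
τ_a = K_W·8F_aD/(πd³) = 1.1571 × 43.595 = 50.442 MPa
τ_m = K_s·8F_mD/(πd³) = 1.0539 × 80.942 = 85.308 MPa
Goodman: 1/n_f = τ_a/S_se + τ_m/S_su = 50.442/191 + 85.308/557 = 0.26409 + 0.15316 = 0.41725
n_f = 1/0.41725 = 2.397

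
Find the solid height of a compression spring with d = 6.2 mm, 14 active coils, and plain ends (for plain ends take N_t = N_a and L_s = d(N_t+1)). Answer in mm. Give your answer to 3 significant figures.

93.0 mm

plain ends: N_t = N_a = 14
L_s = d·(N_t+1) = 6.2 × 15 = 93 mm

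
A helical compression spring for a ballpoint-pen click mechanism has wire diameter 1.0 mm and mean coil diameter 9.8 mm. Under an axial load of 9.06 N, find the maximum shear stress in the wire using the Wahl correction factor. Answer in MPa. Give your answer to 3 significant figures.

Spring index C = D/d = 9.8/1.0 = 9.8000
K_W = (4C−1)/(4C−4) + 0.615/C = 38.200/35.200 + 0.0628 = 1.1480
τ₀ = 8FD/(πd³) = 8·9.06·9.8/(π·1.0³) = 710.304/3.1416 = 226.1 MPa
τ_max = K·τ₀ = 1.1480 × 226.1 = 259.56 MPa

260 MPa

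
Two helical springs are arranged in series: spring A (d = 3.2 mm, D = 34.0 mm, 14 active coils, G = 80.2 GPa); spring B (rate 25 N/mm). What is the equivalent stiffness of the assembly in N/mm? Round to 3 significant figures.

k_A = Gd⁴/(8D³N_a) = (80.2×10³)(3.2⁴)/(8·34.0³·14) = 1.9104 N/mm
Series: 1/k_eq = 1/1.9104 + 1/25 = 0.56346; k_eq = 1.7748 N/mm

1.77 N/mm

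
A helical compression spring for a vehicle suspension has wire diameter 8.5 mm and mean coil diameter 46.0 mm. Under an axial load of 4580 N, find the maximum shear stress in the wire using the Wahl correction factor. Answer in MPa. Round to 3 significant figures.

1120 MPa

Spring index C = D/d = 46.0/8.5 = 5.4118
K_W = (4C−1)/(4C−4) + 0.615/C = 20.647/17.647 + 0.1136 = 1.2836
τ₀ = 8FD/(πd³) = 8·4580·46.0/(π·8.5³) = 1.68544e+06/1929.3 = 873.59 MPa
τ_max = K·τ₀ = 1.2836 × 873.59 = 1121.4 MPa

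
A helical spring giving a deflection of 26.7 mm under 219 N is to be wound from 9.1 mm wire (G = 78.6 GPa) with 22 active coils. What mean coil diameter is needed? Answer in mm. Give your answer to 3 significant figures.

Required rate k = F/δ = 219/26.7 = 8.2022 N/mm
D = (Gd⁴/(8N_a·k))^(1/3) = (78.6×10³·9.1⁴/(8·22·8.2022))^(1/3)
  = (373373)^(1/3) = 72.0080 mm

72.0 mm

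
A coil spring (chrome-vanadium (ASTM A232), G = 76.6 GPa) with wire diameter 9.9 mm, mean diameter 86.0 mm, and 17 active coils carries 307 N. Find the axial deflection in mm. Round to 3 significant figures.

36.1 mm

k = Gd⁴/(8D³N_a) = (76.6×10³)(9.9⁴)/(8·86.0³·17) = 8.5062 N/mm
δ = F/k = 307 / 8.5062 = 36.091 mm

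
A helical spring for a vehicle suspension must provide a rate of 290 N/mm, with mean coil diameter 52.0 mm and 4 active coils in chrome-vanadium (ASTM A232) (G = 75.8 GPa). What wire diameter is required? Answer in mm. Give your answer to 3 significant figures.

11.5 mm

d = (8D³N_a·k / G)^(1/4) = (8·52.0³·4·290 / (75.8×10³))^0.25
  = (17214)^0.25 = 11.4544 mm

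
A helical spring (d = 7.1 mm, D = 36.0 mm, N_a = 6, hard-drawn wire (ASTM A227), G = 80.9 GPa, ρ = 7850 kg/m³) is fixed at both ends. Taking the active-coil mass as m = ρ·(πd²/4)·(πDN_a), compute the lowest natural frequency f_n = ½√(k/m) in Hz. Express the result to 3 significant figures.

330 Hz

k = Gd⁴/(8D³N_a) = (80.9×10³)(7.1⁴)/(8·36.0³·6) = 91.798 N/mm = 91798 N/m
Wire length L = πDN_a = π·36.0·6 = 678.58 mm
m = ρ·(πd²/4)·L = 7850 × 39.592×10⁻⁶ m² × 0.67858 m = 0.2109 kg
f_n = ½√(k/m) = 0.5·√(91798/0.2109) = 0.5·√(4.3526e+05) = 329.87 Hz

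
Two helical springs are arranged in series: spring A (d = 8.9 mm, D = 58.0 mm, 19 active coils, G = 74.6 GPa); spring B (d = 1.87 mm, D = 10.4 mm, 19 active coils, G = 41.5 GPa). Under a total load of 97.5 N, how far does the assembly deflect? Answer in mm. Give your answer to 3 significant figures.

39.0 mm

k_A = Gd⁴/(8D³N_a) = (74.6×10³)(8.9⁴)/(8·58.0³·19) = 15.782 N/mm
k_B = Gd⁴/(8D³N_a) = (41.5×10³)(1.87⁴)/(8·10.4³·19) = 2.968 N/mm
Series: 1/k_eq = 1/15.782 + 1/2.968 = 0.40028; k_eq = 2.4982 N/mm
δ = F/k_eq = 97.5/2.4982 = 39.028 mm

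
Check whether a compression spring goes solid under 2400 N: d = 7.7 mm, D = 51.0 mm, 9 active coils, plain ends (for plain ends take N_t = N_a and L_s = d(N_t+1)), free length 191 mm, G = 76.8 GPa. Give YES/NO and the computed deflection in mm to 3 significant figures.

k = Gd⁴/(8D³N_a) = (76.8×10³)(7.7⁴)/(8·51.0³·9) = 28.267 N/mm
N_t = 9; L_s = 7.7·10 = 77 mm; δ_solid = L₀ − L_s = 191 − 77 = 114 mm
δ = F/k = 2400/28.267 = 84.904 mm
δ < δ_solid → spring does not go solid

NO, δ = 84.9 mm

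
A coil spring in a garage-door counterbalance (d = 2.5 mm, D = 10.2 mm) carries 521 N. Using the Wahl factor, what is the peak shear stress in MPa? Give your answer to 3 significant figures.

1210 MPa

Spring index C = D/d = 10.2/2.5 = 4.0800
K_W = (4C−1)/(4C−4) + 0.615/C = 15.320/12.320 + 0.1507 = 1.3942
τ₀ = 8FD/(πd³) = 8·521·10.2/(π·2.5³) = 42513.6/49.087 = 866.08 MPa
τ_max = K·τ₀ = 1.3942 × 866.08 = 1207.5 MPa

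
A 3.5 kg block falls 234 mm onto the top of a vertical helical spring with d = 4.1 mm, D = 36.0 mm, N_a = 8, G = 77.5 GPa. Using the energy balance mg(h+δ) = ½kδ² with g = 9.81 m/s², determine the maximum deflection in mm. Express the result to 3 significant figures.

k = Gd⁴/(8D³N_a) = (77.5×10³)(4.1⁴)/(8·36.0³·8) = 7.3341 N/mm
W = mg = 3.5 × 9.81 = 34.335 N
½kδ² − Wδ − Wh = 0 → δ = (W + √(W² + 2kWh))/k
δ = (34.335 + √(1178.9 + 117851))/7.3341 = (34.335 + 345.01)/7.3341 = 51.723 mm

51.7 mm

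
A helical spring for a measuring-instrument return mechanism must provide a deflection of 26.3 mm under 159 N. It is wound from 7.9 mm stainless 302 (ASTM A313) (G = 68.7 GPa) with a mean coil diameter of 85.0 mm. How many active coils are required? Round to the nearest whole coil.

Required rate k = F/δ = 159/26.3 = 6.0456 N/mm
N_a = Gd⁴/(8D³k) = (68.7×10³ × 7.9⁴)/(8 × 85.0³ × 6.0456)
    = 2.67587e+08 / 2.97022e+07 = 9.009 → 9 coils

9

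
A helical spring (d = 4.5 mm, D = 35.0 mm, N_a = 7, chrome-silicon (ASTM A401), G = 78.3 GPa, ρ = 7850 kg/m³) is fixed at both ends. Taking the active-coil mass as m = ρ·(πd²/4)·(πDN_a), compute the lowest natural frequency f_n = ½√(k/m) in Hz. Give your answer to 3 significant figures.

187 Hz

k = Gd⁴/(8D³N_a) = (78.3×10³)(4.5⁴)/(8·35.0³·7) = 13.373 N/mm = 13373 N/m
Wire length L = πDN_a = π·35.0·7 = 769.69 mm
m = ρ·(πd²/4)·L = 7850 × 15.904×10⁻⁶ m² × 0.76969 m = 0.096095 kg
f_n = ½√(k/m) = 0.5·√(13373/0.096095) = 0.5·√(1.3916e+05) = 186.52 Hz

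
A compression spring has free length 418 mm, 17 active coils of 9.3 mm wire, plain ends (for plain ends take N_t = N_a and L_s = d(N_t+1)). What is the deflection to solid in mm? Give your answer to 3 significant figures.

251 mm

N_t = 17; L_s = 9.3·18 = 167.4 mm
δ_solid = L₀ − L_s = 418 − 167.4 = 250.6 mm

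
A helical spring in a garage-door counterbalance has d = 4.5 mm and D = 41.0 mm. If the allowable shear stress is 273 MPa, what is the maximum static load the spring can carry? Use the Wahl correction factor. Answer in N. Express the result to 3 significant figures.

C = D/d = 41.0/4.5 = 9.1111
K_W = (4C−1)/(4C−4) + 0.615/C = 35.444/32.444 + 0.0675 = 1.1600
τ_max = K·8FD/(πd³) → F_max = τ_allow·πd³/(8DK)
F_max = 273·π·4.5³/(8·41.0·1.1600) = 78154/380.47 = 205.41 N

205 N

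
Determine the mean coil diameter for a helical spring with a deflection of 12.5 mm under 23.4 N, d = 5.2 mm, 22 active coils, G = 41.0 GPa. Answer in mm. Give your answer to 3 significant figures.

45.0 mm

Required rate k = F/δ = 23.4/12.5 = 1.872 N/mm
D = (Gd⁴/(8N_a·k))^(1/3) = (41.0×10³·5.2⁴/(8·22·1.872))^(1/3)
  = (90986.9)^(1/3) = 44.9773 mm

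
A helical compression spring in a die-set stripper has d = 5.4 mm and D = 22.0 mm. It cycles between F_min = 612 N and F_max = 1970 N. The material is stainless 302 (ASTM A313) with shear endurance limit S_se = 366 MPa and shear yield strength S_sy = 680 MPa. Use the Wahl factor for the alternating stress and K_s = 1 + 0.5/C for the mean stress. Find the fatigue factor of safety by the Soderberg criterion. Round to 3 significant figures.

C = D/d = 22.0/5.4 = 4.0741; K_W = (4C−1)/(4C−4)+0.615/C = 1.3949; K_s = 1+0.5/C = 1.1227
F_a = (F_max−F_min)/2 = 679 N; F_m = (F_max+F_min)/2 = 1291 N
τ_a = K_W·8F_aD/(πd³) = 1.3949 × 241.57 = 336.98 MPa
τ_m = K_s·8F_mD/(πd³) = 1.1227 × 459.31 = 515.68 MPa
Soderberg: 1/n_f = τ_a/S_se + τ_m/S_sy = 336.98/366 + 515.68/680 = 0.92071 + 0.75836 = 1.6791
n_f = 1/1.6791 = 0.5956

0.596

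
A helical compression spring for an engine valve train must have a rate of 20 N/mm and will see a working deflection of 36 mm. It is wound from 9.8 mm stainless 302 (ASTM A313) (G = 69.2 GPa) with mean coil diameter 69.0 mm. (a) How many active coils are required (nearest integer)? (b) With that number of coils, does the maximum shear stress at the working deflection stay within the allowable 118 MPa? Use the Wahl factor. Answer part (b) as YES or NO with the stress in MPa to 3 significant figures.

(a) 12 coils; (b) NO, τ_max = 165 MPa

N_a = Gd⁴/(8D³k) = (69.2×10³)(9.8⁴)/(8·69.0³·20) = 12.14 → N_a = 12
Actual rate k = Gd⁴/(8D³·12) = 20.239 N/mm
Working load F = kδ = 20.239·36 = 728.61 N
C = 69.0/9.8 = 7.0408; K_W = (4C−1)/(4C−4)+0.615/C = 1.2115
τ_max = K_W·8FD/(πd³) = 1.2115·136.02 = 164.79 MPa
τ_max > 118 MPa → exceeds allowable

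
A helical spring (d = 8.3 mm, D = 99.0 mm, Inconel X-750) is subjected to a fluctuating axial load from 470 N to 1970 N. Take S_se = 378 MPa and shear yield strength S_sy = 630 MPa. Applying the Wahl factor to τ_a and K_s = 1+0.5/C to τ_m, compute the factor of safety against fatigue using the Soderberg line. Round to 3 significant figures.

C = D/d = 99.0/8.3 = 11.9277; K_W = (4C−1)/(4C−4)+0.615/C = 1.1202; K_s = 1+0.5/C = 1.0419
F_a = (F_max−F_min)/2 = 750 N; F_m = (F_max+F_min)/2 = 1220 N
τ_a = K_W·8F_aD/(πd³) = 1.1202 × 330.68 = 370.42 MPa
τ_m = K_s·8F_mD/(πd³) = 1.0419 × 537.9 = 560.45 MPa
Soderberg: 1/n_f = τ_a/S_se + τ_m/S_sy = 370.42/378 + 560.45/630 = 0.97995 + 0.88960 = 1.8695
n_f = 1/1.8695 = 0.5349

0.535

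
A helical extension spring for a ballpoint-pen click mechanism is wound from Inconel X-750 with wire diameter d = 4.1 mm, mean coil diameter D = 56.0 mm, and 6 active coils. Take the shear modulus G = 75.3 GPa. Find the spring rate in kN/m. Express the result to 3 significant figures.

k = Gd⁴/(8D³N_a) = (75.3×10³ × 4.1⁴) / (8 × 56.0³ × 6)
  = 2.1278e+07 / 8.42957e+06 = 2.5242 N/mm

2.52 kN/m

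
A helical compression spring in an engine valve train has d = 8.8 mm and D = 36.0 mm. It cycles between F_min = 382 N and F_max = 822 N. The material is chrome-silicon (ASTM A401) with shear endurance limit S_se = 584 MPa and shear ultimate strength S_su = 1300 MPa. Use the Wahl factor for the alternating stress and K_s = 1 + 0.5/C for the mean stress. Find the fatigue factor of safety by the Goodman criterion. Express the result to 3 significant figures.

7.12

C = D/d = 36.0/8.8 = 4.0909; K_W = (4C−1)/(4C−4)+0.615/C = 1.3930; K_s = 1+0.5/C = 1.1222
F_a = (F_max−F_min)/2 = 220 N; F_m = (F_max+F_min)/2 = 602 N
τ_a = K_W·8F_aD/(πd³) = 1.3930 × 29.595 = 41.225 MPa
τ_m = K_s·8F_mD/(πd³) = 1.1222 × 80.982 = 90.88 MPa
Goodman: 1/n_f = τ_a/S_se + τ_m/S_su = 41.225/584 + 90.88/1300 = 0.07059 + 0.06991 = 0.1405
n_f = 1/0.1405 = 7.117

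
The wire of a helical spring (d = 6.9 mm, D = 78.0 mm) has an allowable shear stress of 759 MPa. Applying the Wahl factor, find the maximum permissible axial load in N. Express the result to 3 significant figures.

1110 N

C = D/d = 78.0/6.9 = 11.3043
K_W = (4C−1)/(4C−4) + 0.615/C = 44.217/41.217 + 0.0544 = 1.1272
τ_max = K·8FD/(πd³) → F_max = τ_allow·πd³/(8DK)
F_max = 759·π·6.9³/(8·78.0·1.1272) = 7.8332e+05/703.37 = 1113.7 N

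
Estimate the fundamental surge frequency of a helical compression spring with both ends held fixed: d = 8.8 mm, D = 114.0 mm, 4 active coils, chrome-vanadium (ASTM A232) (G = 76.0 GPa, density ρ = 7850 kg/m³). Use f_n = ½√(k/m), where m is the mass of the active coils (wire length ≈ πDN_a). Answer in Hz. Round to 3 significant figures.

k = Gd⁴/(8D³N_a) = (76.0×10³)(8.8⁴)/(8·114.0³·4) = 9.6135 N/mm = 9613.5 N/m
Wire length L = πDN_a = π·114.0·4 = 1432.6 mm
m = ρ·(πd²/4)·L = 7850 × 60.821×10⁻⁶ m² × 1.4326 m = 0.68397 kg
f_n = ½√(k/m) = 0.5·√(9613.5/0.68397) = 0.5·√(14055) = 59.278 Hz

59.3 Hz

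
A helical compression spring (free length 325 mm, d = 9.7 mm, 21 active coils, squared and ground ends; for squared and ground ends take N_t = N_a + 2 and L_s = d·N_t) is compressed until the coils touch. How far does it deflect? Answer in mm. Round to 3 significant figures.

102 mm

N_t = 23; L_s = 9.7·23 = 223.1 mm
δ_solid = L₀ − L_s = 325 − 223.1 = 101.9 mm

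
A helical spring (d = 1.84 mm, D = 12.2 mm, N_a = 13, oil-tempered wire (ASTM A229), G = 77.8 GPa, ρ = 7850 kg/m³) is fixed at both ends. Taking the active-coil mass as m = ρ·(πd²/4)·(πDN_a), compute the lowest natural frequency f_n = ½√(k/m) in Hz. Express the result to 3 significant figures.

337 Hz

k = Gd⁴/(8D³N_a) = (77.8×10³)(1.84⁴)/(8·12.2³·13) = 4.7221 N/mm = 4722.1 N/m
Wire length L = πDN_a = π·12.2·13 = 498.26 mm
m = ρ·(πd²/4)·L = 7850 × 2.659×10⁻⁶ m² × 0.49826 m = 0.0104 kg
f_n = ½√(k/m) = 0.5·√(4722.1/0.0104) = 0.5·√(4.5404e+05) = 336.91 Hz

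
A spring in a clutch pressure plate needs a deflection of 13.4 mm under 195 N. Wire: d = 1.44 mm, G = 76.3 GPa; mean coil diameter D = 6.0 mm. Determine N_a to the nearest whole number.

Required rate k = F/δ = 195/13.4 = 14.552 N/mm
N_a = Gd⁴/(8D³k) = (76.3×10³ × 1.44⁴)/(8 × 6.0³ × 14.552)
    = 328076 / 25146.3 = 13.05 → 13 coils

13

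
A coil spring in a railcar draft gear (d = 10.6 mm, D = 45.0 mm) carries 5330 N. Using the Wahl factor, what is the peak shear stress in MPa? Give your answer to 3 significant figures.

Spring index C = D/d = 45.0/10.6 = 4.2453
K_W = (4C−1)/(4C−4) + 0.615/C = 15.981/12.981 + 0.1449 = 1.3760
τ₀ = 8FD/(πd³) = 8·5330·45.0/(π·10.6³) = 1.9188e+06/3741.7 = 512.82 MPa
τ_max = K·τ₀ = 1.3760 × 512.82 = 705.62 MPa

706 MPa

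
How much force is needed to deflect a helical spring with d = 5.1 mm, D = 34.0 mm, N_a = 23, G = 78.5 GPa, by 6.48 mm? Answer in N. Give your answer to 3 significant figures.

47.6 N

k = Gd⁴/(8D³N_a) = (78.5×10³)(5.1⁴)/(8·34.0³·23) = 7.3434 N/mm
F = k·δ = 7.3434 × 6.48 = 47.585 N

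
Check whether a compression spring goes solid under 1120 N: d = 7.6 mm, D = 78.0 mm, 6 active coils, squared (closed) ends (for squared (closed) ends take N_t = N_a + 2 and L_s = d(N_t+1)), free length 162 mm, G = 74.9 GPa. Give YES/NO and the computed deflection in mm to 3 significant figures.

YES, δ = 102 mm

k = Gd⁴/(8D³N_a) = (74.9×10³)(7.6⁴)/(8·78.0³·6) = 10.97 N/mm
N_t = 8; L_s = 7.6·9 = 68.4 mm; δ_solid = L₀ − L_s = 162 − 68.4 = 93.6 mm
δ = F/k = 1120/10.97 = 102.1 mm
δ ≥ δ_solid → spring goes solid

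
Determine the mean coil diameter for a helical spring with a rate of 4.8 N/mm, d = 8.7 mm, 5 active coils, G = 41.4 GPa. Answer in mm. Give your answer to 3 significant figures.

D = (Gd⁴/(8N_a·k))^(1/3) = (41.4×10³·8.7⁴/(8·5·4.8))^(1/3)
  = (1.23531e+06)^(1/3) = 107.2981 mm

107 mm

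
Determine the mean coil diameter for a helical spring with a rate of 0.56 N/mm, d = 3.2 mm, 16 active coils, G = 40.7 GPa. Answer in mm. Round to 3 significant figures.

39.0 mm

D = (Gd⁴/(8N_a·k))^(1/3) = (40.7×10³·3.2⁴/(8·16·0.56))^(1/3)
  = (59538.3)^(1/3) = 39.0480 mm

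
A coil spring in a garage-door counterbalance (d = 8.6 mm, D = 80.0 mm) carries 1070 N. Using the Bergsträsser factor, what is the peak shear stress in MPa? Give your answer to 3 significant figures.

Spring index C = D/d = 80.0/8.6 = 9.3023
K_B = (4C+2)/(4C−3) = 39.209/34.209 = 1.1462
τ₀ = 8FD/(πd³) = 8·1070·80.0/(π·8.6³) = 684800/1998.2 = 342.7 MPa
τ_max = K·τ₀ = 1.1462 × 342.7 = 392.79 MPa

393 MPa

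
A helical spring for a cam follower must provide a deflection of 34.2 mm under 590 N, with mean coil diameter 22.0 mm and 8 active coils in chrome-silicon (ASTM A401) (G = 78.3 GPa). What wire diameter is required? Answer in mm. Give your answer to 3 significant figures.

3.50 mm

Required rate k = F/δ = 590/34.2 = 17.251 N/mm
d = (8D³N_a·k / G)^(1/4) = (8·22.0³·8·17.251 / (78.3×10³))^0.25
  = (150.15)^0.25 = 3.5005 mm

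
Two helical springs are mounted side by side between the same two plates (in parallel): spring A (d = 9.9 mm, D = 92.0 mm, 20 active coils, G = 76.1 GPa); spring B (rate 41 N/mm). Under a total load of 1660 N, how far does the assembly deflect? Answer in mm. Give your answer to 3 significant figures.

k_A = Gd⁴/(8D³N_a) = (76.1×10³)(9.9⁴)/(8·92.0³·20) = 5.8673 N/mm
Parallel: k_eq = 5.8673 + 41 = 46.867 N/mm
δ = F/k_eq = 1660/46.867 = 35.419 mm

35.4 mm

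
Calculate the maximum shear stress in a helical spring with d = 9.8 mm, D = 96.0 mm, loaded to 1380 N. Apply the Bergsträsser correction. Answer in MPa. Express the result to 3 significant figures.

Spring index C = D/d = 96.0/9.8 = 9.7959
K_B = (4C+2)/(4C−3) = 41.184/36.184 = 1.1382
τ₀ = 8FD/(πd³) = 8·1380·96.0/(π·9.8³) = 1.05984e+06/2956.8 = 358.44 MPa
τ_max = K·τ₀ = 1.1382 × 358.44 = 407.97 MPa

408 MPa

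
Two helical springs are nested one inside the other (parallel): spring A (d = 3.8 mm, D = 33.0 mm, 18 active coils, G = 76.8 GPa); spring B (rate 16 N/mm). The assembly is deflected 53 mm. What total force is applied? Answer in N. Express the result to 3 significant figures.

k_A = Gd⁴/(8D³N_a) = (76.8×10³)(3.8⁴)/(8·33.0³·18) = 3.0945 N/mm
Parallel: k_eq = 3.0945 + 16 = 19.095 N/mm
F = k_eq·δ = 19.095·53 = 1012 N

1010 N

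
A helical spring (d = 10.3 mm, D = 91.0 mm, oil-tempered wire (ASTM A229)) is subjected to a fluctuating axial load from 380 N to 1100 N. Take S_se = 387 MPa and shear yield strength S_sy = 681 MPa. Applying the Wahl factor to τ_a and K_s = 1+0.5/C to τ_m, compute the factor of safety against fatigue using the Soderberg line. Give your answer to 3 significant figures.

C = D/d = 91.0/10.3 = 8.8350; K_W = (4C−1)/(4C−4)+0.615/C = 1.1653; K_s = 1+0.5/C = 1.0566
F_a = (F_max−F_min)/2 = 360 N; F_m = (F_max+F_min)/2 = 740 N
τ_a = K_W·8F_aD/(πd³) = 1.1653 × 76.344 = 88.966 MPa
τ_m = K_s·8F_mD/(πd³) = 1.0566 × 156.93 = 165.81 MPa
Soderberg: 1/n_f = τ_a/S_se + τ_m/S_sy = 88.966/387 + 165.81/681 = 0.22989 + 0.24348 = 0.47337
n_f = 1/0.47337 = 2.113

2.11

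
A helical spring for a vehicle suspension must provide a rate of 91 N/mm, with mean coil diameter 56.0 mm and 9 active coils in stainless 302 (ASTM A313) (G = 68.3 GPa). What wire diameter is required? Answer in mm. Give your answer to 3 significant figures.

d = (8D³N_a·k / G)^(1/4) = (8·56.0³·9·91 / (68.3×10³))^0.25
  = (16847)^0.25 = 11.3928 mm

11.4 mm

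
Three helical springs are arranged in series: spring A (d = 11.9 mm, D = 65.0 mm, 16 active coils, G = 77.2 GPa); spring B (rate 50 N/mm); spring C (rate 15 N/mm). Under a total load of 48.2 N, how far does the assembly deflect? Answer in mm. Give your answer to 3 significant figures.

k_A = Gd⁴/(8D³N_a) = (77.2×10³)(11.9⁴)/(8·65.0³·16) = 44.041 N/mm
Series: 1/k_eq = 1/44.041 + 1/50 + 1/15 = 0.10937; k_eq = 9.143 N/mm
δ = F/k_eq = 48.2/9.143 = 5.2718 mm

5.27 mm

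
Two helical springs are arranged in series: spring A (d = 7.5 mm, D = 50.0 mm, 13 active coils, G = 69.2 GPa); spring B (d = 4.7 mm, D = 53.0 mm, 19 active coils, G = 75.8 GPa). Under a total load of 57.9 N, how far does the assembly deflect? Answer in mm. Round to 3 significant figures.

38.9 mm

k_A = Gd⁴/(8D³N_a) = (69.2×10³)(7.5⁴)/(8·50.0³·13) = 16.843 N/mm
k_B = Gd⁴/(8D³N_a) = (75.8×10³)(4.7⁴)/(8·53.0³·19) = 1.6345 N/mm
Series: 1/k_eq = 1/16.843 + 1/1.6345 = 0.67117; k_eq = 1.4899 N/mm
δ = F/k_eq = 57.9/1.4899 = 38.861 mm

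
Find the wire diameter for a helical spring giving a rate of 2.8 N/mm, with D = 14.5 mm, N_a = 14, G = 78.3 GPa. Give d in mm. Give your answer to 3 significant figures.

1.87 mm

d = (8D³N_a·k / G)^(1/4) = (8·14.5³·14·2.8 / (78.3×10³))^0.25
  = (12.21)^0.25 = 1.8693 mm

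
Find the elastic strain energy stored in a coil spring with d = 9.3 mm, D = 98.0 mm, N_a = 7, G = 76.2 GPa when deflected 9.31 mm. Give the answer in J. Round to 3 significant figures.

k = Gd⁴/(8D³N_a) = (76.2×10³)(9.3⁴)/(8·98.0³·7) = 10.815 N/mm
U = ½kδ² = 0.5 × 10.815 × 9.31² = 468.69 N·mm = 0.46869 J

0.469 J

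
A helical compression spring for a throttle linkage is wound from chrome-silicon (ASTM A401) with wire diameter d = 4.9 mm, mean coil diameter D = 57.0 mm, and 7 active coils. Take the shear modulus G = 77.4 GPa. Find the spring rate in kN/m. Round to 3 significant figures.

k = Gd⁴/(8D³N_a) = (77.4×10³ × 4.9⁴) / (8 × 57.0³ × 7)
  = 4.46196e+07 / 1.03708e+07 = 4.3024 N/mm

4.30 kN/m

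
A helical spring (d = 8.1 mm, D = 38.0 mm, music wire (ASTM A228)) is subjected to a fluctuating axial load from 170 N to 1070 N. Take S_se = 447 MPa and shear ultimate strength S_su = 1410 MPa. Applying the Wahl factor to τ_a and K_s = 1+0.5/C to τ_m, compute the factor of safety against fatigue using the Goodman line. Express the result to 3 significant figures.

3.00

C = D/d = 38.0/8.1 = 4.6914; K_W = (4C−1)/(4C−4)+0.615/C = 1.3343; K_s = 1+0.5/C = 1.1066
F_a = (F_max−F_min)/2 = 450 N; F_m = (F_max+F_min)/2 = 620 N
τ_a = K_W·8F_aD/(πd³) = 1.3343 × 81.937 = 109.33 MPa
τ_m = K_s·8F_mD/(πd³) = 1.1066 × 112.89 = 124.92 MPa
Goodman: 1/n_f = τ_a/S_se + τ_m/S_su = 109.33/447 + 124.92/1410 = 0.24458 + 0.08860 = 0.33318
n_f = 1/0.33318 = 3.001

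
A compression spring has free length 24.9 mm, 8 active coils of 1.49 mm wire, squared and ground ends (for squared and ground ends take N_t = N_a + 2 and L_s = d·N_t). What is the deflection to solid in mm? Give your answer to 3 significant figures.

10.0 mm

N_t = 10; L_s = 1.49·10 = 14.9 mm
δ_solid = L₀ − L_s = 24.9 − 14.9 = 10 mm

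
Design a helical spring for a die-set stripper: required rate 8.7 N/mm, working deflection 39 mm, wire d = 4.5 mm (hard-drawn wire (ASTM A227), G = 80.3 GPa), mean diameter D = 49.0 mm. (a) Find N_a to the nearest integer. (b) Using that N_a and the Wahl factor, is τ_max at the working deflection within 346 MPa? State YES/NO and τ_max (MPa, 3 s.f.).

(a) 4 coils; (b) NO, τ_max = 529 MPa

N_a = Gd⁴/(8D³k) = (80.3×10³)(4.5⁴)/(8·49.0³·8.7) = 4.021 → N_a = 4
Actual rate k = Gd⁴/(8D³·4) = 8.7464 N/mm
Working load F = kδ = 8.7464·39 = 341.11 N
C = 49.0/4.5 = 10.8889; K_W = (4C−1)/(4C−4)+0.615/C = 1.1323
τ_max = K_W·8FD/(πd³) = 1.1323·467.08 = 528.88 MPa
τ_max > 346 MPa → exceeds allowable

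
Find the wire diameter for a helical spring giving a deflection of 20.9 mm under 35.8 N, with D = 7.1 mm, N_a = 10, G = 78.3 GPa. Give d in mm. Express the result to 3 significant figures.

0.890 mm

Required rate k = F/δ = 35.8/20.9 = 1.7129 N/mm
d = (8D³N_a·k / G)^(1/4) = (8·7.1³·10·1.7129 / (78.3×10³))^0.25
  = (0.62638)^0.25 = 0.8896 mm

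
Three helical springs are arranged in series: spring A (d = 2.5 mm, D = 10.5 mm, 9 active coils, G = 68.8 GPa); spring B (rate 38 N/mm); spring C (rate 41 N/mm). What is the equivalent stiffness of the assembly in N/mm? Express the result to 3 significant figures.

12.2 N/mm

k_A = Gd⁴/(8D³N_a) = (68.8×10³)(2.5⁴)/(8·10.5³·9) = 32.244 N/mm
Series: 1/k_eq = 1/32.244 + 1/38 + 1/41 = 0.08172; k_eq = 12.237 N/mm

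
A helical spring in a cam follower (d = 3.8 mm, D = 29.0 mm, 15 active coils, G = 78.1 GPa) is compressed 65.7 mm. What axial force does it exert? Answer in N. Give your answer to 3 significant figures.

k = Gd⁴/(8D³N_a) = (78.1×10³)(3.8⁴)/(8·29.0³·15) = 5.5643 N/mm
F = k·δ = 5.5643 × 65.7 = 365.57 N

366 N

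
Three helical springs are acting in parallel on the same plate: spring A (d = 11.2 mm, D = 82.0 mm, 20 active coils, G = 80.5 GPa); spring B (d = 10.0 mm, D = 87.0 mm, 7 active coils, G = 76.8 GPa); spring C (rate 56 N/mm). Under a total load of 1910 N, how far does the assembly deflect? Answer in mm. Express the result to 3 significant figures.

k_A = Gd⁴/(8D³N_a) = (80.5×10³)(11.2⁴)/(8·82.0³·20) = 14.358 N/mm
k_B = Gd⁴/(8D³N_a) = (76.8×10³)(10.0⁴)/(8·87.0³·7) = 20.826 N/mm
Parallel: k_eq = 14.358 + 20.826 + 56 = 91.185 N/mm
δ = F/k_eq = 1910/91.185 = 20.946 mm

20.9 mm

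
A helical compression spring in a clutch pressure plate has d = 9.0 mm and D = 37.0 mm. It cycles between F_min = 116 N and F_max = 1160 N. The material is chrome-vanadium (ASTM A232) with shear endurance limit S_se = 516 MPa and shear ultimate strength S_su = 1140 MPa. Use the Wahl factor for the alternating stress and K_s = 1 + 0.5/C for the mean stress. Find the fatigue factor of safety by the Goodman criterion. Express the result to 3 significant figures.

3.80

C = D/d = 37.0/9.0 = 4.1111; K_W = (4C−1)/(4C−4)+0.615/C = 1.3907; K_s = 1+0.5/C = 1.1216
F_a = (F_max−F_min)/2 = 522 N; F_m = (F_max+F_min)/2 = 638 N
τ_a = K_W·8F_aD/(πd³) = 1.3907 × 67.466 = 93.823 MPa
τ_m = K_s·8F_mD/(πd³) = 1.1216 × 82.458 = 92.487 MPa
Goodman: 1/n_f = τ_a/S_se + τ_m/S_su = 93.823/516 + 92.487/1140 = 0.18183 + 0.08113 = 0.26296
n_f = 1/0.26296 = 3.803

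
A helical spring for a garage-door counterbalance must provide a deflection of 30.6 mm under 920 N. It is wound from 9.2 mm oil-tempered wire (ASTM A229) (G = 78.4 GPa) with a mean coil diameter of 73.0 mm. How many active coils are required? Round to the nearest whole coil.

Required rate k = F/δ = 920/30.6 = 30.065 N/mm
N_a = Gd⁴/(8D³k) = (78.4×10³ × 9.2⁴)/(8 × 73.0³ × 30.065)
    = 5.61652e+08 / 9.35675e+07 = 6.003 → 6 coils

6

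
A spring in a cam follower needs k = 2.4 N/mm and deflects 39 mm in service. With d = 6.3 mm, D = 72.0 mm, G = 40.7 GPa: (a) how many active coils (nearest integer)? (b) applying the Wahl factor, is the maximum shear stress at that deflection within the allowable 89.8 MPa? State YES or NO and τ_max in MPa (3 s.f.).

N_a = Gd⁴/(8D³k) = (40.7×10³)(6.3⁴)/(8·72.0³·2.4) = 8.947 → N_a = 9
Actual rate k = Gd⁴/(8D³·9) = 2.3858 N/mm
Working load F = kδ = 2.3858·39 = 93.045 N
C = 72.0/6.3 = 11.4286; K_W = (4C−1)/(4C−4)+0.615/C = 1.1257
τ_max = K_W·8FD/(πd³) = 1.1257·68.225 = 76.803 MPa
τ_max ≤ 89.8 MPa → acceptable

(a) 9 coils; (b) YES, τ_max = 76.8 MPa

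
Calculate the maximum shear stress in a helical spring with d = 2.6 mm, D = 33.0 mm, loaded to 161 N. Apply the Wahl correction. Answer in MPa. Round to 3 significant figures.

Spring index C = D/d = 33.0/2.6 = 12.6923
K_W = (4C−1)/(4C−4) + 0.615/C = 49.769/46.769 + 0.0485 = 1.1126
τ₀ = 8FD/(πd³) = 8·161·33.0/(π·2.6³) = 42504/55.217 = 769.77 MPa
τ_max = K·τ₀ = 1.1126 × 769.77 = 856.44 MPa

856 MPa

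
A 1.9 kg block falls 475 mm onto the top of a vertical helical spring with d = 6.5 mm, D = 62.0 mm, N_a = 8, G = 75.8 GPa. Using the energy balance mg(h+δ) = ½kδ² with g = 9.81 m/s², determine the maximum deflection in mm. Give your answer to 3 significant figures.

k = Gd⁴/(8D³N_a) = (75.8×10³)(6.5⁴)/(8·62.0³·8) = 8.8709 N/mm
W = mg = 1.9 × 9.81 = 18.639 N
½kδ² − Wδ − Wh = 0 → δ = (W + √(W² + 2kWh))/k
δ = (18.639 + √(347.41 + 157077))/8.8709 = (18.639 + 396.77)/8.8709 = 46.828 mm

46.8 mm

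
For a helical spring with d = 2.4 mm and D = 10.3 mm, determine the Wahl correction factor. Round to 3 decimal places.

1.371

C = D/d = 10.3/2.4 = 4.2917
K_W = (4C−1)/(4C−4) + 0.615/C = 16.167/13.167 + 0.1433 = 1.3711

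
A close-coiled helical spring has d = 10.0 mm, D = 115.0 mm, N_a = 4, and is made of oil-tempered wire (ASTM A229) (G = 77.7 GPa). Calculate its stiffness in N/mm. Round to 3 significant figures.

k = Gd⁴/(8D³N_a) = (77.7×10³ × 10.0⁴) / (8 × 115.0³ × 4)
  = 7.77e+08 / 4.8668e+07 = 15.965 N/mm

16.0 N/mm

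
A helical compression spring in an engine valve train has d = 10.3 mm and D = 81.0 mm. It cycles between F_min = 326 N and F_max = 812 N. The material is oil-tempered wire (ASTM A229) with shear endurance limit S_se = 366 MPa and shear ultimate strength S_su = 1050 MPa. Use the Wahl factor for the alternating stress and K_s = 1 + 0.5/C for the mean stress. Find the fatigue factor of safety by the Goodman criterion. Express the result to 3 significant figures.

3.88

C = D/d = 81.0/10.3 = 7.8641; K_W = (4C−1)/(4C−4)+0.615/C = 1.1875; K_s = 1+0.5/C = 1.0636
F_a = (F_max−F_min)/2 = 243 N; F_m = (F_max+F_min)/2 = 569 N
τ_a = K_W·8F_aD/(πd³) = 1.1875 × 45.869 = 54.468 MPa
τ_m = K_s·8F_mD/(πd³) = 1.0636 × 107.41 = 114.23 MPa
Goodman: 1/n_f = τ_a/S_se + τ_m/S_su = 54.468/366 + 114.23/1050 = 0.14882 + 0.10879 = 0.25761
n_f = 1/0.25761 = 3.882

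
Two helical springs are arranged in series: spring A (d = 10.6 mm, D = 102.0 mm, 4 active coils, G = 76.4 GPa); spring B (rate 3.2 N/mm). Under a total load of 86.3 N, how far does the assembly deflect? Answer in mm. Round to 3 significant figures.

30.0 mm

k_A = Gd⁴/(8D³N_a) = (76.4×10³)(10.6⁴)/(8·102.0³·4) = 28.403 N/mm
Series: 1/k_eq = 1/28.403 + 1/3.2 = 0.34771; k_eq = 2.876 N/mm
δ = F/k_eq = 86.3/2.876 = 30.007 mm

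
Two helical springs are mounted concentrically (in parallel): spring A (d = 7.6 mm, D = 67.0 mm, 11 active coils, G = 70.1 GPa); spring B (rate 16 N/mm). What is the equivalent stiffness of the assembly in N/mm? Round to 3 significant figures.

k_A = Gd⁴/(8D³N_a) = (70.1×10³)(7.6⁴)/(8·67.0³·11) = 8.8362 N/mm
Parallel: k_eq = 8.8362 + 16 = 24.836 N/mm

24.8 N/mm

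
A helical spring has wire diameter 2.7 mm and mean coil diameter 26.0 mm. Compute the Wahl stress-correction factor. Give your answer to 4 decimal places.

C = D/d = 26.0/2.7 = 9.6296
K_W = (4C−1)/(4C−4) + 0.615/C = 37.519/34.519 + 0.0639 = 1.1508

1.1508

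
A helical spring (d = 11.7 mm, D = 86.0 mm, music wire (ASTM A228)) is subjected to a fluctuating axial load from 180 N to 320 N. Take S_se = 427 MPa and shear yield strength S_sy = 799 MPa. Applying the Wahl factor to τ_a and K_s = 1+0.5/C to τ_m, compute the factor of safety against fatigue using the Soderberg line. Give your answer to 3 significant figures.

C = D/d = 86.0/11.7 = 7.3504; K_W = (4C−1)/(4C−4)+0.615/C = 1.2018; K_s = 1+0.5/C = 1.0680
F_a = (F_max−F_min)/2 = 70 N; F_m = (F_max+F_min)/2 = 250 N
τ_a = K_W·8F_aD/(πd³) = 1.2018 × 9.5715 = 11.503 MPa
τ_m = K_s·8F_mD/(πd³) = 1.0680 × 34.184 = 36.509 MPa
Soderberg: 1/n_f = τ_a/S_se + τ_m/S_sy = 11.503/427 + 36.509/799 = 0.02694 + 0.04569 = 0.072632
n_f = 1/0.072632 = 13.77

13.8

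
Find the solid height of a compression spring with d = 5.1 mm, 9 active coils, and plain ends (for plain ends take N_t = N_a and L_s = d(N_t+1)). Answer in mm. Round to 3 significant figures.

plain ends: N_t = N_a = 9
L_s = d·(N_t+1) = 5.1 × 10 = 51 mm

51.0 mm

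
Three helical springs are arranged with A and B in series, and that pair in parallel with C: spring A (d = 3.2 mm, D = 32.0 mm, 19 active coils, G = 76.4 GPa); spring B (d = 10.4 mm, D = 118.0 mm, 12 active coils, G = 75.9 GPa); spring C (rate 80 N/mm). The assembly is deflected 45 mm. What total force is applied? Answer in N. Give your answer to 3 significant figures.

k_A = Gd⁴/(8D³N_a) = (76.4×10³)(3.2⁴)/(8·32.0³·19) = 1.6084 N/mm
k_B = Gd⁴/(8D³N_a) = (75.9×10³)(10.4⁴)/(8·118.0³·12) = 5.6293 N/mm
Springs A,B series: k_AB = 1/(1/1.6084+1/5.6293) = 1.251 N/mm; parallel with C: k_eq = 1.251+80 = 81.251 N/mm
F = k_eq·δ = 81.251·45 = 3656.3 N

3660 N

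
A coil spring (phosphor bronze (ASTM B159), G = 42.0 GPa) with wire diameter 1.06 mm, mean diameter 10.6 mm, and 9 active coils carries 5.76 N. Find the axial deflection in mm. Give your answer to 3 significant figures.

9.32 mm

k = Gd⁴/(8D³N_a) = (42.0×10³)(1.06⁴)/(8·10.6³·9) = 0.61833 N/mm
δ = F/k = 5.76 / 0.61833 = 9.3154 mm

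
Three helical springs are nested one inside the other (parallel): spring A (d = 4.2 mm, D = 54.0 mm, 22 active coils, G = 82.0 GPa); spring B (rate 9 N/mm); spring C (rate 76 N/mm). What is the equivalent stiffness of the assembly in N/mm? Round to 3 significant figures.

k_A = Gd⁴/(8D³N_a) = (82.0×10³)(4.2⁴)/(8·54.0³·22) = 0.9207 N/mm
Parallel: k_eq = 0.9207 + 9 + 76 = 85.921 N/mm

85.9 N/mm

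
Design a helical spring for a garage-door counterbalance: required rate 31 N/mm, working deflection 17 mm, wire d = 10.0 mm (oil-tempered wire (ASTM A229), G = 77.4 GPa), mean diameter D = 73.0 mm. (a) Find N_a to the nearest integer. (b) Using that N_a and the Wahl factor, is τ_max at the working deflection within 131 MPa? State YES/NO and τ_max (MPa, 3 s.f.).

N_a = Gd⁴/(8D³k) = (77.4×10³)(10.0⁴)/(8·73.0³·31) = 8.023 → N_a = 8
Actual rate k = Gd⁴/(8D³·8) = 31.088 N/mm
Working load F = kδ = 31.088·17 = 528.5 N
C = 73.0/10.0 = 7.3000; K_W = (4C−1)/(4C−4)+0.615/C = 1.2033
τ_max = K_W·8FD/(πd³) = 1.2033·98.244 = 118.22 MPa
τ_max ≤ 131 MPa → acceptable

(a) 8 coils; (b) YES, τ_max = 118 MPa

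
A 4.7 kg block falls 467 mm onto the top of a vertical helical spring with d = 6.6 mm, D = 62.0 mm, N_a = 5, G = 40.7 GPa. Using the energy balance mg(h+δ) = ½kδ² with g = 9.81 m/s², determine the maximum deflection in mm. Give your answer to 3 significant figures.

k = Gd⁴/(8D³N_a) = (40.7×10³)(6.6⁴)/(8·62.0³·5) = 8.1009 N/mm
W = mg = 4.7 × 9.81 = 46.107 N
½kδ² − Wδ − Wh = 0 → δ = (W + √(W² + 2kWh))/k
δ = (46.107 + √(2125.9 + 348858))/8.1009 = (46.107 + 592.44)/8.1009 = 78.824 mm

78.8 mm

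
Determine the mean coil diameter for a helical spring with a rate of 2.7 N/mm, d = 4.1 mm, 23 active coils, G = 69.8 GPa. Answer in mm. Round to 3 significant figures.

D = (Gd⁴/(8N_a·k))^(1/3) = (69.8×10³·4.1⁴/(8·23·2.7))^(1/3)
  = (39701.7)^(1/3) = 34.1143 mm

34.1 mm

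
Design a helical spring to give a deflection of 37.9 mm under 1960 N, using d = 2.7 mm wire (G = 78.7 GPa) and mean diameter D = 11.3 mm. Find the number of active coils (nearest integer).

7

Required rate k = F/δ = 1960/37.9 = 51.715 N/mm
N_a = Gd⁴/(8D³k) = (78.7×10³ × 2.7⁴)/(8 × 11.3³ × 51.715)
    = 4.18244e+06 / 596956 = 7.006 → 7 coils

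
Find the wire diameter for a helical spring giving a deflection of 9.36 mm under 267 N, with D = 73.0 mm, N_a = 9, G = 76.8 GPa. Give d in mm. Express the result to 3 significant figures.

10.1 mm

Required rate k = F/δ = 267/9.36 = 28.526 N/mm
d = (8D³N_a·k / G)^(1/4) = (8·73.0³·9·28.526 / (76.8×10³))^0.25
  = (10403)^0.25 = 10.0994 mm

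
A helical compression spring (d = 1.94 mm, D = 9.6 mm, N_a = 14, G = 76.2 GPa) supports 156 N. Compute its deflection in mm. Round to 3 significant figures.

14.3 mm

k = Gd⁴/(8D³N_a) = (76.2×10³)(1.94⁴)/(8·9.6³·14) = 10.893 N/mm
δ = F/k = 156 / 10.893 = 14.322 mm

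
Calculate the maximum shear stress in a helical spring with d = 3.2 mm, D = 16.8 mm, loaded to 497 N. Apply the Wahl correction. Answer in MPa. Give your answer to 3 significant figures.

839 MPa

Spring index C = D/d = 16.8/3.2 = 5.2500
K_W = (4C−1)/(4C−4) + 0.615/C = 20.000/17.000 + 0.1171 = 1.2936
τ₀ = 8FD/(πd³) = 8·497·16.8/(π·3.2³) = 66796.8/102.94 = 648.87 MPa
τ_max = K·τ₀ = 1.2936 × 648.87 = 839.38 MPa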